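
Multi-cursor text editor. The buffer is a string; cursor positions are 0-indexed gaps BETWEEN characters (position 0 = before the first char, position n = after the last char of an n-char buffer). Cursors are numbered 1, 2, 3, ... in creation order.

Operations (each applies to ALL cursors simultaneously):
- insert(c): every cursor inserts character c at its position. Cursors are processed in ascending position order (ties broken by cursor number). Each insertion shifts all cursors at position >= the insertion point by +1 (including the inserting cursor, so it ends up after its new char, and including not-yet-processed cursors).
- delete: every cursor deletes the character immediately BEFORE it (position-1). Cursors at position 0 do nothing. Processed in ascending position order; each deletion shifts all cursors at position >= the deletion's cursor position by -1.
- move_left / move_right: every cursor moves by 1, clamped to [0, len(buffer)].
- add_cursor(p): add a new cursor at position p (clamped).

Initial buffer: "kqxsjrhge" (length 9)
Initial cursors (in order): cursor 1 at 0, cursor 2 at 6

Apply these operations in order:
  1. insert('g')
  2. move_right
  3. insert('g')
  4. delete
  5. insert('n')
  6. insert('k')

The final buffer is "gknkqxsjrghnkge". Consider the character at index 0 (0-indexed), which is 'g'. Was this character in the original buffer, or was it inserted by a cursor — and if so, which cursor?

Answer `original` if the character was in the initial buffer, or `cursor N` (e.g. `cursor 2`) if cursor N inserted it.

After op 1 (insert('g')): buffer="gkqxsjrghge" (len 11), cursors c1@1 c2@8, authorship 1......2...
After op 2 (move_right): buffer="gkqxsjrghge" (len 11), cursors c1@2 c2@9, authorship 1......2...
After op 3 (insert('g')): buffer="gkgqxsjrghgge" (len 13), cursors c1@3 c2@11, authorship 1.1.....2.2..
After op 4 (delete): buffer="gkqxsjrghge" (len 11), cursors c1@2 c2@9, authorship 1......2...
After op 5 (insert('n')): buffer="gknqxsjrghnge" (len 13), cursors c1@3 c2@11, authorship 1.1.....2.2..
After op 6 (insert('k')): buffer="gknkqxsjrghnkge" (len 15), cursors c1@4 c2@13, authorship 1.11.....2.22..
Authorship (.=original, N=cursor N): 1 . 1 1 . . . . . 2 . 2 2 . .
Index 0: author = 1

Answer: cursor 1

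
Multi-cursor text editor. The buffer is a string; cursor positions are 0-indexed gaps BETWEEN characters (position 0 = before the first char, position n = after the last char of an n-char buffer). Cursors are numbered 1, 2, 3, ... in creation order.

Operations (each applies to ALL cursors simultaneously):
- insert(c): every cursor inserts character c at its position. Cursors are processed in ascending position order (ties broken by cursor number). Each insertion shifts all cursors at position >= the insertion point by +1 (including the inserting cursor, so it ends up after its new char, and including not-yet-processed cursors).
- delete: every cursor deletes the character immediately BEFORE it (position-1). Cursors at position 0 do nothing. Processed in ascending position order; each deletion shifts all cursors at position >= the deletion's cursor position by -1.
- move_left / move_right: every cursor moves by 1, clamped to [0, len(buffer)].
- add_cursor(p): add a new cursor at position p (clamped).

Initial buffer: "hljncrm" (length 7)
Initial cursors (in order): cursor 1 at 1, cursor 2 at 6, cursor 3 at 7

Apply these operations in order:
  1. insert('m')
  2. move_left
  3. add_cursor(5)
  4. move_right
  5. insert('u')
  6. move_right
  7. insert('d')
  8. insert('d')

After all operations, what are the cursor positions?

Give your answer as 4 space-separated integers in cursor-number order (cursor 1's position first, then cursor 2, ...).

After op 1 (insert('m')): buffer="hmljncrmmm" (len 10), cursors c1@2 c2@8 c3@10, authorship .1.....2.3
After op 2 (move_left): buffer="hmljncrmmm" (len 10), cursors c1@1 c2@7 c3@9, authorship .1.....2.3
After op 3 (add_cursor(5)): buffer="hmljncrmmm" (len 10), cursors c1@1 c4@5 c2@7 c3@9, authorship .1.....2.3
After op 4 (move_right): buffer="hmljncrmmm" (len 10), cursors c1@2 c4@6 c2@8 c3@10, authorship .1.....2.3
After op 5 (insert('u')): buffer="hmuljncurmummu" (len 14), cursors c1@3 c4@8 c2@11 c3@14, authorship .11....4.22.33
After op 6 (move_right): buffer="hmuljncurmummu" (len 14), cursors c1@4 c4@9 c2@12 c3@14, authorship .11....4.22.33
After op 7 (insert('d')): buffer="hmuldjncurdmumdmud" (len 18), cursors c1@5 c4@11 c2@15 c3@18, authorship .11.1...4.422.2333
After op 8 (insert('d')): buffer="hmulddjncurddmumddmudd" (len 22), cursors c1@6 c4@13 c2@18 c3@22, authorship .11.11...4.4422.223333

Answer: 6 18 22 13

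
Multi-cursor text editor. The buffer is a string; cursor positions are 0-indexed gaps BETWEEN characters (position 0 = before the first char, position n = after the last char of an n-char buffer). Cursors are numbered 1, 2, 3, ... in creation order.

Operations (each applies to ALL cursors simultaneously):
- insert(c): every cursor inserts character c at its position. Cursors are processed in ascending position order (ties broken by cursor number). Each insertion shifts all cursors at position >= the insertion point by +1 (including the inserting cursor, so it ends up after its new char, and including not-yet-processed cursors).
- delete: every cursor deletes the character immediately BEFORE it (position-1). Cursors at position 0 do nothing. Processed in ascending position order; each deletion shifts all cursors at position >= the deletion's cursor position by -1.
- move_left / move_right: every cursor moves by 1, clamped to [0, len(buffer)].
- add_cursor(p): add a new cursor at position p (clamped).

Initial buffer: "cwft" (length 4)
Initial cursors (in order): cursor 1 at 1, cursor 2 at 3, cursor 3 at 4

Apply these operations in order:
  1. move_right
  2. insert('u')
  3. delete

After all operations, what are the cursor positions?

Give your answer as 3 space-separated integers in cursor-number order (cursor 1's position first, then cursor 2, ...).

Answer: 2 4 4

Derivation:
After op 1 (move_right): buffer="cwft" (len 4), cursors c1@2 c2@4 c3@4, authorship ....
After op 2 (insert('u')): buffer="cwuftuu" (len 7), cursors c1@3 c2@7 c3@7, authorship ..1..23
After op 3 (delete): buffer="cwft" (len 4), cursors c1@2 c2@4 c3@4, authorship ....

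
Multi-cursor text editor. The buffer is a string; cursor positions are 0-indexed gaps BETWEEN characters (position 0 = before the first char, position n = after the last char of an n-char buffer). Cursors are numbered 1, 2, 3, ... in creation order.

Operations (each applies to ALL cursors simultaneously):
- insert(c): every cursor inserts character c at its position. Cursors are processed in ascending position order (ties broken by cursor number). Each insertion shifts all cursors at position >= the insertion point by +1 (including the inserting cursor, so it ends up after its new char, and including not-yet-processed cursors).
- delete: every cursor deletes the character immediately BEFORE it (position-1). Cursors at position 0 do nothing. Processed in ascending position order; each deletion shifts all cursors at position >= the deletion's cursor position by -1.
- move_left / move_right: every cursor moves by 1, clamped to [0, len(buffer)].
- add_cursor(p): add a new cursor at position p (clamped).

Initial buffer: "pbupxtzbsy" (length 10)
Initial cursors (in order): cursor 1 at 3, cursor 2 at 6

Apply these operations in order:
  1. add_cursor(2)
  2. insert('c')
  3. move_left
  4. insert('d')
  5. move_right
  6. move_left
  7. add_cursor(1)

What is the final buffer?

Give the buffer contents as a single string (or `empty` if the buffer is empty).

After op 1 (add_cursor(2)): buffer="pbupxtzbsy" (len 10), cursors c3@2 c1@3 c2@6, authorship ..........
After op 2 (insert('c')): buffer="pbcucpxtczbsy" (len 13), cursors c3@3 c1@5 c2@9, authorship ..3.1...2....
After op 3 (move_left): buffer="pbcucpxtczbsy" (len 13), cursors c3@2 c1@4 c2@8, authorship ..3.1...2....
After op 4 (insert('d')): buffer="pbdcudcpxtdczbsy" (len 16), cursors c3@3 c1@6 c2@11, authorship ..33.11...22....
After op 5 (move_right): buffer="pbdcudcpxtdczbsy" (len 16), cursors c3@4 c1@7 c2@12, authorship ..33.11...22....
After op 6 (move_left): buffer="pbdcudcpxtdczbsy" (len 16), cursors c3@3 c1@6 c2@11, authorship ..33.11...22....
After op 7 (add_cursor(1)): buffer="pbdcudcpxtdczbsy" (len 16), cursors c4@1 c3@3 c1@6 c2@11, authorship ..33.11...22....

Answer: pbdcudcpxtdczbsy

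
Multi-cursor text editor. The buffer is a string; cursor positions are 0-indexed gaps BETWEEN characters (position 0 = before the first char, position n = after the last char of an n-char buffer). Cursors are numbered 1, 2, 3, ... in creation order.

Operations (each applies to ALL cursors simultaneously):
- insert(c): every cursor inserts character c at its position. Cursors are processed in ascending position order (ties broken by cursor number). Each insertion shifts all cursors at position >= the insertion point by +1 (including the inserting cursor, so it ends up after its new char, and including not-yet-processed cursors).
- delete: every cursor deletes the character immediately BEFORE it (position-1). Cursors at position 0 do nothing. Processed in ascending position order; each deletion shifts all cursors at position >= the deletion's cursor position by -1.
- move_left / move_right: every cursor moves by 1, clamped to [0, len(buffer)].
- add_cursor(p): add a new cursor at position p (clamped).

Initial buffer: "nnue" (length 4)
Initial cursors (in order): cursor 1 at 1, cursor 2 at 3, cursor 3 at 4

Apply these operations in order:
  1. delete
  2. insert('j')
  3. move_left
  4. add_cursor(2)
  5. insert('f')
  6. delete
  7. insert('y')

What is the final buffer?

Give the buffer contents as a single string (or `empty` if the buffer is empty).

Answer: yjnyjyyj

Derivation:
After op 1 (delete): buffer="n" (len 1), cursors c1@0 c2@1 c3@1, authorship .
After op 2 (insert('j')): buffer="jnjj" (len 4), cursors c1@1 c2@4 c3@4, authorship 1.23
After op 3 (move_left): buffer="jnjj" (len 4), cursors c1@0 c2@3 c3@3, authorship 1.23
After op 4 (add_cursor(2)): buffer="jnjj" (len 4), cursors c1@0 c4@2 c2@3 c3@3, authorship 1.23
After op 5 (insert('f')): buffer="fjnfjffj" (len 8), cursors c1@1 c4@4 c2@7 c3@7, authorship 11.42233
After op 6 (delete): buffer="jnjj" (len 4), cursors c1@0 c4@2 c2@3 c3@3, authorship 1.23
After op 7 (insert('y')): buffer="yjnyjyyj" (len 8), cursors c1@1 c4@4 c2@7 c3@7, authorship 11.42233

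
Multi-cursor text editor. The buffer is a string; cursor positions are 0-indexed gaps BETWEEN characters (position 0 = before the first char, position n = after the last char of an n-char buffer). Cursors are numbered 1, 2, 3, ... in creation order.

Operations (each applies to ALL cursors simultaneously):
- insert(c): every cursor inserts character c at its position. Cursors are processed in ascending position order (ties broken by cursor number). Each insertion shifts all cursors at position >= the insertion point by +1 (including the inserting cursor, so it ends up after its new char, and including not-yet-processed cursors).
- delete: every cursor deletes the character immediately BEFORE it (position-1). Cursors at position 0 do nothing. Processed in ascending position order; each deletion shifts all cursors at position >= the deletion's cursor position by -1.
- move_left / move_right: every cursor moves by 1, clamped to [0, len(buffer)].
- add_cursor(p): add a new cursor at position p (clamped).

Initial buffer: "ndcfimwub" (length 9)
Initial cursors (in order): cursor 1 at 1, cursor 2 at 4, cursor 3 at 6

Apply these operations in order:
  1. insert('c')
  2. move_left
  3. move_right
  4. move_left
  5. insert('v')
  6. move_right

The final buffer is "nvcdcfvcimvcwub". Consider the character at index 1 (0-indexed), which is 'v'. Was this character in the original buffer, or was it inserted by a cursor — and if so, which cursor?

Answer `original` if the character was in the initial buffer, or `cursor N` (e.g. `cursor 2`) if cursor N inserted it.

Answer: cursor 1

Derivation:
After op 1 (insert('c')): buffer="ncdcfcimcwub" (len 12), cursors c1@2 c2@6 c3@9, authorship .1...2..3...
After op 2 (move_left): buffer="ncdcfcimcwub" (len 12), cursors c1@1 c2@5 c3@8, authorship .1...2..3...
After op 3 (move_right): buffer="ncdcfcimcwub" (len 12), cursors c1@2 c2@6 c3@9, authorship .1...2..3...
After op 4 (move_left): buffer="ncdcfcimcwub" (len 12), cursors c1@1 c2@5 c3@8, authorship .1...2..3...
After op 5 (insert('v')): buffer="nvcdcfvcimvcwub" (len 15), cursors c1@2 c2@7 c3@11, authorship .11...22..33...
After op 6 (move_right): buffer="nvcdcfvcimvcwub" (len 15), cursors c1@3 c2@8 c3@12, authorship .11...22..33...
Authorship (.=original, N=cursor N): . 1 1 . . . 2 2 . . 3 3 . . .
Index 1: author = 1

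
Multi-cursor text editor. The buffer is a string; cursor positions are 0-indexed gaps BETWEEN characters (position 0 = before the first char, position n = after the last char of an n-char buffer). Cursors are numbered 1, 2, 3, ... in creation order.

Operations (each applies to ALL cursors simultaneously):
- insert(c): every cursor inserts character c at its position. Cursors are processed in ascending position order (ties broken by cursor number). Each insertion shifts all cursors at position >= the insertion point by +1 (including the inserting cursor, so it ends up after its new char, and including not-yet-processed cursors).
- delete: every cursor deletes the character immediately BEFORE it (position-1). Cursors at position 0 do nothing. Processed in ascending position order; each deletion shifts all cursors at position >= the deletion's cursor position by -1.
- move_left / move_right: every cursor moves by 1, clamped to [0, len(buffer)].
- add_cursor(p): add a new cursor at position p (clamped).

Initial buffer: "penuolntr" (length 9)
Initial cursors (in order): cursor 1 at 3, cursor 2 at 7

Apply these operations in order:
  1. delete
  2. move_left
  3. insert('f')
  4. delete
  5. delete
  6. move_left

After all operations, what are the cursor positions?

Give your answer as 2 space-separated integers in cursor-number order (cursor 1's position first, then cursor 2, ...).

After op 1 (delete): buffer="peuoltr" (len 7), cursors c1@2 c2@5, authorship .......
After op 2 (move_left): buffer="peuoltr" (len 7), cursors c1@1 c2@4, authorship .......
After op 3 (insert('f')): buffer="pfeuofltr" (len 9), cursors c1@2 c2@6, authorship .1...2...
After op 4 (delete): buffer="peuoltr" (len 7), cursors c1@1 c2@4, authorship .......
After op 5 (delete): buffer="eultr" (len 5), cursors c1@0 c2@2, authorship .....
After op 6 (move_left): buffer="eultr" (len 5), cursors c1@0 c2@1, authorship .....

Answer: 0 1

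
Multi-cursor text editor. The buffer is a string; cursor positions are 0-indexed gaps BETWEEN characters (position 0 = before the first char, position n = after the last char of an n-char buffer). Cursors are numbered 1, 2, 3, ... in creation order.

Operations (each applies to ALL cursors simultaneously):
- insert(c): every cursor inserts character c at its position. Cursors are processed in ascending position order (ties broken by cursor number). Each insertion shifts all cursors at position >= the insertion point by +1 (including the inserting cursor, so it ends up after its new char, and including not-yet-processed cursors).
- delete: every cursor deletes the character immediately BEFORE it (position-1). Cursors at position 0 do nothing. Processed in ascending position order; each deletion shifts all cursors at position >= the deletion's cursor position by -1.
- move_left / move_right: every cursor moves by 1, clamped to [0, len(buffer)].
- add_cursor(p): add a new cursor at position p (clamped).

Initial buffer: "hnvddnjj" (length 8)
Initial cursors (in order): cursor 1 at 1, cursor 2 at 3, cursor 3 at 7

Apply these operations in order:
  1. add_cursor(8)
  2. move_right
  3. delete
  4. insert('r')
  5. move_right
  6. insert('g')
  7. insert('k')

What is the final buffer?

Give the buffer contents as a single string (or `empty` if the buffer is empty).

After op 1 (add_cursor(8)): buffer="hnvddnjj" (len 8), cursors c1@1 c2@3 c3@7 c4@8, authorship ........
After op 2 (move_right): buffer="hnvddnjj" (len 8), cursors c1@2 c2@4 c3@8 c4@8, authorship ........
After op 3 (delete): buffer="hvdn" (len 4), cursors c1@1 c2@2 c3@4 c4@4, authorship ....
After op 4 (insert('r')): buffer="hrvrdnrr" (len 8), cursors c1@2 c2@4 c3@8 c4@8, authorship .1.2..34
After op 5 (move_right): buffer="hrvrdnrr" (len 8), cursors c1@3 c2@5 c3@8 c4@8, authorship .1.2..34
After op 6 (insert('g')): buffer="hrvgrdgnrrgg" (len 12), cursors c1@4 c2@7 c3@12 c4@12, authorship .1.12.2.3434
After op 7 (insert('k')): buffer="hrvgkrdgknrrggkk" (len 16), cursors c1@5 c2@9 c3@16 c4@16, authorship .1.112.22.343434

Answer: hrvgkrdgknrrggkk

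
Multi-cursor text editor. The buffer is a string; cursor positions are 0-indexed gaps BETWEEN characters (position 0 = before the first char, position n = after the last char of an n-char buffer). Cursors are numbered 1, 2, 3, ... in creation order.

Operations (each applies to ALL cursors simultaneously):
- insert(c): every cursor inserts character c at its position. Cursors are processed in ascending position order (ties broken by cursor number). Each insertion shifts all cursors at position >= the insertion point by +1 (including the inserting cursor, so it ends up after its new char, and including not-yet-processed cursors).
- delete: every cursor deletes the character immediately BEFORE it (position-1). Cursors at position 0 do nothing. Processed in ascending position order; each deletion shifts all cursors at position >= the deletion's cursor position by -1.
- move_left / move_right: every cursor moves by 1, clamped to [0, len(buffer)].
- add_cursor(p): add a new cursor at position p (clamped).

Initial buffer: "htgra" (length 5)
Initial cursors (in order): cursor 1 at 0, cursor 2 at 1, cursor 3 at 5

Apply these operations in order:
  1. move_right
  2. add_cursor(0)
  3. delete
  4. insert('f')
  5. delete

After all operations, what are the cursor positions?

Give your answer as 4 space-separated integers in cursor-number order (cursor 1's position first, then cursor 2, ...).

Answer: 0 0 2 0

Derivation:
After op 1 (move_right): buffer="htgra" (len 5), cursors c1@1 c2@2 c3@5, authorship .....
After op 2 (add_cursor(0)): buffer="htgra" (len 5), cursors c4@0 c1@1 c2@2 c3@5, authorship .....
After op 3 (delete): buffer="gr" (len 2), cursors c1@0 c2@0 c4@0 c3@2, authorship ..
After op 4 (insert('f')): buffer="fffgrf" (len 6), cursors c1@3 c2@3 c4@3 c3@6, authorship 124..3
After op 5 (delete): buffer="gr" (len 2), cursors c1@0 c2@0 c4@0 c3@2, authorship ..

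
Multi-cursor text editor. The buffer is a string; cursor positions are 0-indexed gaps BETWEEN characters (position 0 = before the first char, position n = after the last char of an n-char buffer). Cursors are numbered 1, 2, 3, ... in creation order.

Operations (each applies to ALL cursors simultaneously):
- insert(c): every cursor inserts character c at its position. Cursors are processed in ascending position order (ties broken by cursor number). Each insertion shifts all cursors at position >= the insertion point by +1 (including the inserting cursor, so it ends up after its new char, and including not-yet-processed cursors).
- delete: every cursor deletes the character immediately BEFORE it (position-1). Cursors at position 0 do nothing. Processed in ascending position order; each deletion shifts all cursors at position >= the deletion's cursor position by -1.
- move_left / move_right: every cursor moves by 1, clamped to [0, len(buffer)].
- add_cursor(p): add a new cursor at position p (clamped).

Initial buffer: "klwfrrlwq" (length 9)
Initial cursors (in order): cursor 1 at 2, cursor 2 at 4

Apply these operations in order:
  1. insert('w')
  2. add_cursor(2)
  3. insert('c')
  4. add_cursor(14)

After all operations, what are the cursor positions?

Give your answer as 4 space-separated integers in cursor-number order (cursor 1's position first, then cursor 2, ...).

After op 1 (insert('w')): buffer="klwwfwrrlwq" (len 11), cursors c1@3 c2@6, authorship ..1..2.....
After op 2 (add_cursor(2)): buffer="klwwfwrrlwq" (len 11), cursors c3@2 c1@3 c2@6, authorship ..1..2.....
After op 3 (insert('c')): buffer="klcwcwfwcrrlwq" (len 14), cursors c3@3 c1@5 c2@9, authorship ..311..22.....
After op 4 (add_cursor(14)): buffer="klcwcwfwcrrlwq" (len 14), cursors c3@3 c1@5 c2@9 c4@14, authorship ..311..22.....

Answer: 5 9 3 14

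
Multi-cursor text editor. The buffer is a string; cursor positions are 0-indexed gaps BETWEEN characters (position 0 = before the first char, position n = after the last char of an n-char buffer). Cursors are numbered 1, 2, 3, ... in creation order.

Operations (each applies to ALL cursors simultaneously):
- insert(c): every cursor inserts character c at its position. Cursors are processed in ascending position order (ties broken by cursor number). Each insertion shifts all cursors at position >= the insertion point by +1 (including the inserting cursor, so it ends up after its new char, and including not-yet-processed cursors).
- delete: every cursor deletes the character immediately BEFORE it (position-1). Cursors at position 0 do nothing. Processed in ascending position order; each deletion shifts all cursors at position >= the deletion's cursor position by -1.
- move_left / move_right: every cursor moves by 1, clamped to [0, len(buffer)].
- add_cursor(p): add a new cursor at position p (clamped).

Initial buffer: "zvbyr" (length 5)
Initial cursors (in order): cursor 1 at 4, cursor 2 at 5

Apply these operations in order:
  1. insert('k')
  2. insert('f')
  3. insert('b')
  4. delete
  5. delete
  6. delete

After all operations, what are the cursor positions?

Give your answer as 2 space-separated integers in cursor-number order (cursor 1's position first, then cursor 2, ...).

Answer: 4 5

Derivation:
After op 1 (insert('k')): buffer="zvbykrk" (len 7), cursors c1@5 c2@7, authorship ....1.2
After op 2 (insert('f')): buffer="zvbykfrkf" (len 9), cursors c1@6 c2@9, authorship ....11.22
After op 3 (insert('b')): buffer="zvbykfbrkfb" (len 11), cursors c1@7 c2@11, authorship ....111.222
After op 4 (delete): buffer="zvbykfrkf" (len 9), cursors c1@6 c2@9, authorship ....11.22
After op 5 (delete): buffer="zvbykrk" (len 7), cursors c1@5 c2@7, authorship ....1.2
After op 6 (delete): buffer="zvbyr" (len 5), cursors c1@4 c2@5, authorship .....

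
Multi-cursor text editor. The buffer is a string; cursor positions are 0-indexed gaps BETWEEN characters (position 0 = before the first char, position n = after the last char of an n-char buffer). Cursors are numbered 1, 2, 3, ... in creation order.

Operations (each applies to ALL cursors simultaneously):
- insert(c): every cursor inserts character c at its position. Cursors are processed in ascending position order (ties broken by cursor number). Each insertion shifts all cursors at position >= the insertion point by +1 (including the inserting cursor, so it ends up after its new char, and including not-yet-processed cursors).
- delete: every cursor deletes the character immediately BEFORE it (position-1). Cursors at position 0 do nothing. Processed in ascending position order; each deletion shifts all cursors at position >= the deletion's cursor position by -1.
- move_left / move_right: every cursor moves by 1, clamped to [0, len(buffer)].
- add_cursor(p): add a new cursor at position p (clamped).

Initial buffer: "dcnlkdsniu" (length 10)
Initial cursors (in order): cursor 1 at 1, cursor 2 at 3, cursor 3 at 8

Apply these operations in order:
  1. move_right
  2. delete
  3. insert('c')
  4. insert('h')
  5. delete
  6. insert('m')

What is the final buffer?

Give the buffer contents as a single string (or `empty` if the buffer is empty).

After op 1 (move_right): buffer="dcnlkdsniu" (len 10), cursors c1@2 c2@4 c3@9, authorship ..........
After op 2 (delete): buffer="dnkdsnu" (len 7), cursors c1@1 c2@2 c3@6, authorship .......
After op 3 (insert('c')): buffer="dcnckdsncu" (len 10), cursors c1@2 c2@4 c3@9, authorship .1.2....3.
After op 4 (insert('h')): buffer="dchnchkdsnchu" (len 13), cursors c1@3 c2@6 c3@12, authorship .11.22....33.
After op 5 (delete): buffer="dcnckdsncu" (len 10), cursors c1@2 c2@4 c3@9, authorship .1.2....3.
After op 6 (insert('m')): buffer="dcmncmkdsncmu" (len 13), cursors c1@3 c2@6 c3@12, authorship .11.22....33.

Answer: dcmncmkdsncmu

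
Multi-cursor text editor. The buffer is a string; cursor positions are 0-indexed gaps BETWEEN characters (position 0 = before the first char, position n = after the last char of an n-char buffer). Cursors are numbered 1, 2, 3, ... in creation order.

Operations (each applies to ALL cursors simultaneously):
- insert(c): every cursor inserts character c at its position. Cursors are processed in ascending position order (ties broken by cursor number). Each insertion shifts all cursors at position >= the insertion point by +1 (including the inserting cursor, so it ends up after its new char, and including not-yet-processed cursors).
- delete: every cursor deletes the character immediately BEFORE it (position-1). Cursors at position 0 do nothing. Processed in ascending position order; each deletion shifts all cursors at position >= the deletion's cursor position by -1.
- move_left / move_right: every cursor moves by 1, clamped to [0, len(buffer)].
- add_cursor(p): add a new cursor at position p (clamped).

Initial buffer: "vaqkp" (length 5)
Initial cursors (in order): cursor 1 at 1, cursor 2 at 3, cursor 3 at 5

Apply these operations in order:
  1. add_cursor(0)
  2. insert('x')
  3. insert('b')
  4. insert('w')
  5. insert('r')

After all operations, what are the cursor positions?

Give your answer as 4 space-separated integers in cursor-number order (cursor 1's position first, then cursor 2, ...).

After op 1 (add_cursor(0)): buffer="vaqkp" (len 5), cursors c4@0 c1@1 c2@3 c3@5, authorship .....
After op 2 (insert('x')): buffer="xvxaqxkpx" (len 9), cursors c4@1 c1@3 c2@6 c3@9, authorship 4.1..2..3
After op 3 (insert('b')): buffer="xbvxbaqxbkpxb" (len 13), cursors c4@2 c1@5 c2@9 c3@13, authorship 44.11..22..33
After op 4 (insert('w')): buffer="xbwvxbwaqxbwkpxbw" (len 17), cursors c4@3 c1@7 c2@12 c3@17, authorship 444.111..222..333
After op 5 (insert('r')): buffer="xbwrvxbwraqxbwrkpxbwr" (len 21), cursors c4@4 c1@9 c2@15 c3@21, authorship 4444.1111..2222..3333

Answer: 9 15 21 4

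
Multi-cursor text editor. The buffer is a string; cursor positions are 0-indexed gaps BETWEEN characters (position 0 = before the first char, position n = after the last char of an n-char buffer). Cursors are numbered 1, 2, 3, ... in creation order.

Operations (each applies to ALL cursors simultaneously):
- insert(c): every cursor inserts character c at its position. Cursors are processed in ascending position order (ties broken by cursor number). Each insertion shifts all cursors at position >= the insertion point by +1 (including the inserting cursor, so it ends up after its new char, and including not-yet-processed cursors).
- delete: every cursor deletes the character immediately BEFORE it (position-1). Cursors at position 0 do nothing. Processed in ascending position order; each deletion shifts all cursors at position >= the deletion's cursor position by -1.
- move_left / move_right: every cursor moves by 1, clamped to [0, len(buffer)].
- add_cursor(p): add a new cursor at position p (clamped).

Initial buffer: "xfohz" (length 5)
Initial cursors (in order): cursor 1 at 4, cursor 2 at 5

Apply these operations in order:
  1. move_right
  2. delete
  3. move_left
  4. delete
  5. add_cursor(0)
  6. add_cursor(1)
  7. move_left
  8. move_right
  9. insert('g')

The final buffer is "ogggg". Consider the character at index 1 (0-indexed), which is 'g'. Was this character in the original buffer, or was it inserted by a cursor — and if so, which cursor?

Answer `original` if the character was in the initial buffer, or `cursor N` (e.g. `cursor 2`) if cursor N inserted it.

Answer: cursor 1

Derivation:
After op 1 (move_right): buffer="xfohz" (len 5), cursors c1@5 c2@5, authorship .....
After op 2 (delete): buffer="xfo" (len 3), cursors c1@3 c2@3, authorship ...
After op 3 (move_left): buffer="xfo" (len 3), cursors c1@2 c2@2, authorship ...
After op 4 (delete): buffer="o" (len 1), cursors c1@0 c2@0, authorship .
After op 5 (add_cursor(0)): buffer="o" (len 1), cursors c1@0 c2@0 c3@0, authorship .
After op 6 (add_cursor(1)): buffer="o" (len 1), cursors c1@0 c2@0 c3@0 c4@1, authorship .
After op 7 (move_left): buffer="o" (len 1), cursors c1@0 c2@0 c3@0 c4@0, authorship .
After op 8 (move_right): buffer="o" (len 1), cursors c1@1 c2@1 c3@1 c4@1, authorship .
After op 9 (insert('g')): buffer="ogggg" (len 5), cursors c1@5 c2@5 c3@5 c4@5, authorship .1234
Authorship (.=original, N=cursor N): . 1 2 3 4
Index 1: author = 1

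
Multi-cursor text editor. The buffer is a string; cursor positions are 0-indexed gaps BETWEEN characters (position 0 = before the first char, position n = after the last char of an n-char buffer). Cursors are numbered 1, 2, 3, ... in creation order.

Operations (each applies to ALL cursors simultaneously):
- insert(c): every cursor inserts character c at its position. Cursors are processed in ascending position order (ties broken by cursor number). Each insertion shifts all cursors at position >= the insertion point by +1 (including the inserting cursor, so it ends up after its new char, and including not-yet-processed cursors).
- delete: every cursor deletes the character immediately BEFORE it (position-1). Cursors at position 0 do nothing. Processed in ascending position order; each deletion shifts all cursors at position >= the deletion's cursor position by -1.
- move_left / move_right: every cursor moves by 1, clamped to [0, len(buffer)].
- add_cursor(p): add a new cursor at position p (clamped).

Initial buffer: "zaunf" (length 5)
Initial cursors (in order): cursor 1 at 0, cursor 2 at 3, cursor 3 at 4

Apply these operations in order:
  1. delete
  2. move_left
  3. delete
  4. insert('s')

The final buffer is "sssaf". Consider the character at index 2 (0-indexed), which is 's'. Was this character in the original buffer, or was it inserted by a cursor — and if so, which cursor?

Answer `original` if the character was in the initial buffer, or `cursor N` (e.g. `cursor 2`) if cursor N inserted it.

After op 1 (delete): buffer="zaf" (len 3), cursors c1@0 c2@2 c3@2, authorship ...
After op 2 (move_left): buffer="zaf" (len 3), cursors c1@0 c2@1 c3@1, authorship ...
After op 3 (delete): buffer="af" (len 2), cursors c1@0 c2@0 c3@0, authorship ..
After op 4 (insert('s')): buffer="sssaf" (len 5), cursors c1@3 c2@3 c3@3, authorship 123..
Authorship (.=original, N=cursor N): 1 2 3 . .
Index 2: author = 3

Answer: cursor 3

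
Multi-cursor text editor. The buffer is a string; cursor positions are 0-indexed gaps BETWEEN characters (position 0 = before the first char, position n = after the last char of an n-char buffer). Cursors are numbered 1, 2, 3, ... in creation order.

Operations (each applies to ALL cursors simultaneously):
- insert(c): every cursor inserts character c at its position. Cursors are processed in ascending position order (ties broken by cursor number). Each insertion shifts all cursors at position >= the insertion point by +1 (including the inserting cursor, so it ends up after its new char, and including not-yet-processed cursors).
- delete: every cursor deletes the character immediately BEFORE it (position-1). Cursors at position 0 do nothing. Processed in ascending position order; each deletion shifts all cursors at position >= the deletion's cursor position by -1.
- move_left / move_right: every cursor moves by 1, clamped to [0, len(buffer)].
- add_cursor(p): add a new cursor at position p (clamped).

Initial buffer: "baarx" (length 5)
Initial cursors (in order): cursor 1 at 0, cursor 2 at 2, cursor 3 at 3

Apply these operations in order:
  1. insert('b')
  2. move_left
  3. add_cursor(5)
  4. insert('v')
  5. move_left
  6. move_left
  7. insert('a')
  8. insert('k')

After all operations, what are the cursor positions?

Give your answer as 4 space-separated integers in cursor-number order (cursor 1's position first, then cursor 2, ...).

After op 1 (insert('b')): buffer="bbababrx" (len 8), cursors c1@1 c2@4 c3@6, authorship 1..2.3..
After op 2 (move_left): buffer="bbababrx" (len 8), cursors c1@0 c2@3 c3@5, authorship 1..2.3..
After op 3 (add_cursor(5)): buffer="bbababrx" (len 8), cursors c1@0 c2@3 c3@5 c4@5, authorship 1..2.3..
After op 4 (insert('v')): buffer="vbbavbavvbrx" (len 12), cursors c1@1 c2@5 c3@9 c4@9, authorship 11..22.343..
After op 5 (move_left): buffer="vbbavbavvbrx" (len 12), cursors c1@0 c2@4 c3@8 c4@8, authorship 11..22.343..
After op 6 (move_left): buffer="vbbavbavvbrx" (len 12), cursors c1@0 c2@3 c3@7 c4@7, authorship 11..22.343..
After op 7 (insert('a')): buffer="avbbaavbaaavvbrx" (len 16), cursors c1@1 c2@5 c3@11 c4@11, authorship 111.2.22.34343..
After op 8 (insert('k')): buffer="akvbbakavbaaakkvvbrx" (len 20), cursors c1@2 c2@7 c3@15 c4@15, authorship 1111.22.22.3434343..

Answer: 2 7 15 15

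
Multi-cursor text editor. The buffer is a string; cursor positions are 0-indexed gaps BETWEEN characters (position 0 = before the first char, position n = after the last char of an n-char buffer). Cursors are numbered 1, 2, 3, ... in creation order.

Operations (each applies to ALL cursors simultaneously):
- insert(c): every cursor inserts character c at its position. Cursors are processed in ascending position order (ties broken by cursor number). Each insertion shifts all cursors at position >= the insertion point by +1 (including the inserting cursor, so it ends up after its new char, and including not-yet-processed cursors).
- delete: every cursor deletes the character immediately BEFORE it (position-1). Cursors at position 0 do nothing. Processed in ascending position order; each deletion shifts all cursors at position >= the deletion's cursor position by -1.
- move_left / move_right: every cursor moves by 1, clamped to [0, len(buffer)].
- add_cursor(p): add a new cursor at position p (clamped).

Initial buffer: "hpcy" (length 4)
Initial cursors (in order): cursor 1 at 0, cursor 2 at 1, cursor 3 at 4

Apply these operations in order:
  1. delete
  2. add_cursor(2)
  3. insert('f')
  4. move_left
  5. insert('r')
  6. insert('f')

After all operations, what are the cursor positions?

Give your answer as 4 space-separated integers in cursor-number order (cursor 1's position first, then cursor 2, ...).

Answer: 5 5 13 13

Derivation:
After op 1 (delete): buffer="pc" (len 2), cursors c1@0 c2@0 c3@2, authorship ..
After op 2 (add_cursor(2)): buffer="pc" (len 2), cursors c1@0 c2@0 c3@2 c4@2, authorship ..
After op 3 (insert('f')): buffer="ffpcff" (len 6), cursors c1@2 c2@2 c3@6 c4@6, authorship 12..34
After op 4 (move_left): buffer="ffpcff" (len 6), cursors c1@1 c2@1 c3@5 c4@5, authorship 12..34
After op 5 (insert('r')): buffer="frrfpcfrrf" (len 10), cursors c1@3 c2@3 c3@9 c4@9, authorship 1122..3344
After op 6 (insert('f')): buffer="frrfffpcfrrfff" (len 14), cursors c1@5 c2@5 c3@13 c4@13, authorship 112122..334344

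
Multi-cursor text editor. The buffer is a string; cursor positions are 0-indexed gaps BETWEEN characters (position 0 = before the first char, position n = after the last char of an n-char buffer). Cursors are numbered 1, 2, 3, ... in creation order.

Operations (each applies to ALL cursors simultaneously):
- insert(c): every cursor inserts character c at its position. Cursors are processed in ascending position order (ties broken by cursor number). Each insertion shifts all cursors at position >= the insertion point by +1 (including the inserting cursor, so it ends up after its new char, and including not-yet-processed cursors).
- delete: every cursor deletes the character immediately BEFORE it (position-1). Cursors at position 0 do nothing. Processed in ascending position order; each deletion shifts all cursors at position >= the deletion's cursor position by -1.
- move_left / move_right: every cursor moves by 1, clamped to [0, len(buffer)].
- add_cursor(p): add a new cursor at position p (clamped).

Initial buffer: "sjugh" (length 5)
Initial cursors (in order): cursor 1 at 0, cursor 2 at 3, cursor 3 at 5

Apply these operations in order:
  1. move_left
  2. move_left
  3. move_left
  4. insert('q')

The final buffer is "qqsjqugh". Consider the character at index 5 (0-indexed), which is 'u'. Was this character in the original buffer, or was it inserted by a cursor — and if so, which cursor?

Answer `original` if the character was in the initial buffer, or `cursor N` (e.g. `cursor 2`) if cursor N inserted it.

Answer: original

Derivation:
After op 1 (move_left): buffer="sjugh" (len 5), cursors c1@0 c2@2 c3@4, authorship .....
After op 2 (move_left): buffer="sjugh" (len 5), cursors c1@0 c2@1 c3@3, authorship .....
After op 3 (move_left): buffer="sjugh" (len 5), cursors c1@0 c2@0 c3@2, authorship .....
After op 4 (insert('q')): buffer="qqsjqugh" (len 8), cursors c1@2 c2@2 c3@5, authorship 12..3...
Authorship (.=original, N=cursor N): 1 2 . . 3 . . .
Index 5: author = original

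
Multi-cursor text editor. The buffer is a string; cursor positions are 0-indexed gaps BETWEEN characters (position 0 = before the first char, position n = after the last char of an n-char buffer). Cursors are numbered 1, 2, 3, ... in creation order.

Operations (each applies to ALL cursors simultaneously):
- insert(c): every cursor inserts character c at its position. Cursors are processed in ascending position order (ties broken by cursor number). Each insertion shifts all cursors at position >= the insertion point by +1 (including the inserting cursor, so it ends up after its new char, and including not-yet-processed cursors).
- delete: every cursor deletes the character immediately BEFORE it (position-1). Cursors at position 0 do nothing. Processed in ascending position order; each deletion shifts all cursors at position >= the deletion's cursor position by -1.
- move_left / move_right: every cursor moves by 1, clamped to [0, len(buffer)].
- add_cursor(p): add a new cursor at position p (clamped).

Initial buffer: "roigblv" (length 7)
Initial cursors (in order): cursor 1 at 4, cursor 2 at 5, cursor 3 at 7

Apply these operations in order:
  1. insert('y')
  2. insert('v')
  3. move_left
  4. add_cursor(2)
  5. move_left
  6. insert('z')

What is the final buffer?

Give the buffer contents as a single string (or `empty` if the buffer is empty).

Answer: rzoigzyvbzyvlvzyv

Derivation:
After op 1 (insert('y')): buffer="roigybylvy" (len 10), cursors c1@5 c2@7 c3@10, authorship ....1.2..3
After op 2 (insert('v')): buffer="roigyvbyvlvyv" (len 13), cursors c1@6 c2@9 c3@13, authorship ....11.22..33
After op 3 (move_left): buffer="roigyvbyvlvyv" (len 13), cursors c1@5 c2@8 c3@12, authorship ....11.22..33
After op 4 (add_cursor(2)): buffer="roigyvbyvlvyv" (len 13), cursors c4@2 c1@5 c2@8 c3@12, authorship ....11.22..33
After op 5 (move_left): buffer="roigyvbyvlvyv" (len 13), cursors c4@1 c1@4 c2@7 c3@11, authorship ....11.22..33
After op 6 (insert('z')): buffer="rzoigzyvbzyvlvzyv" (len 17), cursors c4@2 c1@6 c2@10 c3@15, authorship .4...111.222..333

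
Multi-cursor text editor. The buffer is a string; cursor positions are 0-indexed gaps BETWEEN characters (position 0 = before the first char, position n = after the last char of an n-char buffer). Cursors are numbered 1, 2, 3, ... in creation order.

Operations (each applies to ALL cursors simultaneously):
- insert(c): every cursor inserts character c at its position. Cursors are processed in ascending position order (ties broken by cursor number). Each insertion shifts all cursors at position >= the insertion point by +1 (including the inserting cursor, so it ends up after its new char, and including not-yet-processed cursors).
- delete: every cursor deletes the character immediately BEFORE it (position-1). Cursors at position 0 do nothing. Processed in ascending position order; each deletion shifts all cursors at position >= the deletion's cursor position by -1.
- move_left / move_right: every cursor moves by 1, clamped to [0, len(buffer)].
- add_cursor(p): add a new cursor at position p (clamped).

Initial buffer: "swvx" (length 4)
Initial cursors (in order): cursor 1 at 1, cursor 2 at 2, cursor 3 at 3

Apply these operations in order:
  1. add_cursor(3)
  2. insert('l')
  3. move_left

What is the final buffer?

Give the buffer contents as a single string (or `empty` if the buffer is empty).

Answer: slwlvllx

Derivation:
After op 1 (add_cursor(3)): buffer="swvx" (len 4), cursors c1@1 c2@2 c3@3 c4@3, authorship ....
After op 2 (insert('l')): buffer="slwlvllx" (len 8), cursors c1@2 c2@4 c3@7 c4@7, authorship .1.2.34.
After op 3 (move_left): buffer="slwlvllx" (len 8), cursors c1@1 c2@3 c3@6 c4@6, authorship .1.2.34.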